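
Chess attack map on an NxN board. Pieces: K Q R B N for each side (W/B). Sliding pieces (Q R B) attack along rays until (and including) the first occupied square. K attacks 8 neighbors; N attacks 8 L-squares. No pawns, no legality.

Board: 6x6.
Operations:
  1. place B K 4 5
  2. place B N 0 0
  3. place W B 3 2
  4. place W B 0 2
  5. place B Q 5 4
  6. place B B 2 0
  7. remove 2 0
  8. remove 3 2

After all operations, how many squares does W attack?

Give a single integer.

Op 1: place BK@(4,5)
Op 2: place BN@(0,0)
Op 3: place WB@(3,2)
Op 4: place WB@(0,2)
Op 5: place BQ@(5,4)
Op 6: place BB@(2,0)
Op 7: remove (2,0)
Op 8: remove (3,2)
Per-piece attacks for W:
  WB@(0,2): attacks (1,3) (2,4) (3,5) (1,1) (2,0)
Union (5 distinct): (1,1) (1,3) (2,0) (2,4) (3,5)

Answer: 5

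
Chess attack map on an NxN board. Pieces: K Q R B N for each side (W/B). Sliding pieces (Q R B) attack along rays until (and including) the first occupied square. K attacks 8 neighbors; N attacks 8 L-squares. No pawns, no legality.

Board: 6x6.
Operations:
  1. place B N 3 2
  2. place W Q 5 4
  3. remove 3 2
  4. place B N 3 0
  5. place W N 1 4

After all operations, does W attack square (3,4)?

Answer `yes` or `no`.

Answer: yes

Derivation:
Op 1: place BN@(3,2)
Op 2: place WQ@(5,4)
Op 3: remove (3,2)
Op 4: place BN@(3,0)
Op 5: place WN@(1,4)
Per-piece attacks for W:
  WN@(1,4): attacks (3,5) (2,2) (3,3) (0,2)
  WQ@(5,4): attacks (5,5) (5,3) (5,2) (5,1) (5,0) (4,4) (3,4) (2,4) (1,4) (4,5) (4,3) (3,2) (2,1) (1,0) [ray(-1,0) blocked at (1,4)]
W attacks (3,4): yes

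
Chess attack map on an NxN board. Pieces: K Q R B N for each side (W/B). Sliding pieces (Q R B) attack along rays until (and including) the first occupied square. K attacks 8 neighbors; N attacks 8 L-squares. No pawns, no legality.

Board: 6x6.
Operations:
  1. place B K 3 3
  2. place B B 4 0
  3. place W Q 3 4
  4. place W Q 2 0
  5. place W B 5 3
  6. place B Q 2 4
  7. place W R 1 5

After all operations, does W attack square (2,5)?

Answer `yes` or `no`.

Answer: yes

Derivation:
Op 1: place BK@(3,3)
Op 2: place BB@(4,0)
Op 3: place WQ@(3,4)
Op 4: place WQ@(2,0)
Op 5: place WB@(5,3)
Op 6: place BQ@(2,4)
Op 7: place WR@(1,5)
Per-piece attacks for W:
  WR@(1,5): attacks (1,4) (1,3) (1,2) (1,1) (1,0) (2,5) (3,5) (4,5) (5,5) (0,5)
  WQ@(2,0): attacks (2,1) (2,2) (2,3) (2,4) (3,0) (4,0) (1,0) (0,0) (3,1) (4,2) (5,3) (1,1) (0,2) [ray(0,1) blocked at (2,4); ray(1,0) blocked at (4,0); ray(1,1) blocked at (5,3)]
  WQ@(3,4): attacks (3,5) (3,3) (4,4) (5,4) (2,4) (4,5) (4,3) (5,2) (2,5) (2,3) (1,2) (0,1) [ray(0,-1) blocked at (3,3); ray(-1,0) blocked at (2,4)]
  WB@(5,3): attacks (4,4) (3,5) (4,2) (3,1) (2,0) [ray(-1,-1) blocked at (2,0)]
W attacks (2,5): yes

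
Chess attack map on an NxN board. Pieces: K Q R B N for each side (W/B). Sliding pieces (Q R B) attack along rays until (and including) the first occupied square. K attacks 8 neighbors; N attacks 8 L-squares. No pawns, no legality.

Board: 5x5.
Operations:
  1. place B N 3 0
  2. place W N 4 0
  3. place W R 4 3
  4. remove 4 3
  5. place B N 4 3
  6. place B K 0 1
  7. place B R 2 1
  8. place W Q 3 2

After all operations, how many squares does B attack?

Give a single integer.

Op 1: place BN@(3,0)
Op 2: place WN@(4,0)
Op 3: place WR@(4,3)
Op 4: remove (4,3)
Op 5: place BN@(4,3)
Op 6: place BK@(0,1)
Op 7: place BR@(2,1)
Op 8: place WQ@(3,2)
Per-piece attacks for B:
  BK@(0,1): attacks (0,2) (0,0) (1,1) (1,2) (1,0)
  BR@(2,1): attacks (2,2) (2,3) (2,4) (2,0) (3,1) (4,1) (1,1) (0,1) [ray(-1,0) blocked at (0,1)]
  BN@(3,0): attacks (4,2) (2,2) (1,1)
  BN@(4,3): attacks (2,4) (3,1) (2,2)
Union (13 distinct): (0,0) (0,1) (0,2) (1,0) (1,1) (1,2) (2,0) (2,2) (2,3) (2,4) (3,1) (4,1) (4,2)

Answer: 13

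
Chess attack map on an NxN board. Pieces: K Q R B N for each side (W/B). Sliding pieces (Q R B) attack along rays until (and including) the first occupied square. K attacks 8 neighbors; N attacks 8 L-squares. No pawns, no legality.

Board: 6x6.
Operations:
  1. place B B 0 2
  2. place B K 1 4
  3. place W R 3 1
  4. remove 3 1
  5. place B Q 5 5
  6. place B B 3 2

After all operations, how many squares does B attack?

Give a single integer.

Answer: 26

Derivation:
Op 1: place BB@(0,2)
Op 2: place BK@(1,4)
Op 3: place WR@(3,1)
Op 4: remove (3,1)
Op 5: place BQ@(5,5)
Op 6: place BB@(3,2)
Per-piece attacks for B:
  BB@(0,2): attacks (1,3) (2,4) (3,5) (1,1) (2,0)
  BK@(1,4): attacks (1,5) (1,3) (2,4) (0,4) (2,5) (2,3) (0,5) (0,3)
  BB@(3,2): attacks (4,3) (5,4) (4,1) (5,0) (2,3) (1,4) (2,1) (1,0) [ray(-1,1) blocked at (1,4)]
  BQ@(5,5): attacks (5,4) (5,3) (5,2) (5,1) (5,0) (4,5) (3,5) (2,5) (1,5) (0,5) (4,4) (3,3) (2,2) (1,1) (0,0)
Union (26 distinct): (0,0) (0,3) (0,4) (0,5) (1,0) (1,1) (1,3) (1,4) (1,5) (2,0) (2,1) (2,2) (2,3) (2,4) (2,5) (3,3) (3,5) (4,1) (4,3) (4,4) (4,5) (5,0) (5,1) (5,2) (5,3) (5,4)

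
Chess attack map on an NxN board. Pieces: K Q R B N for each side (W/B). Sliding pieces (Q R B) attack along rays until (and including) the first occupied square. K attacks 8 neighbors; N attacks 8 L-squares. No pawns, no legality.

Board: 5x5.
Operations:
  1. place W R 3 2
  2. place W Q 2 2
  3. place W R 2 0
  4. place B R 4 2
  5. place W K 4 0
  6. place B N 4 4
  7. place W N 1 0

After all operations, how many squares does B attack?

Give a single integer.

Op 1: place WR@(3,2)
Op 2: place WQ@(2,2)
Op 3: place WR@(2,0)
Op 4: place BR@(4,2)
Op 5: place WK@(4,0)
Op 6: place BN@(4,4)
Op 7: place WN@(1,0)
Per-piece attacks for B:
  BR@(4,2): attacks (4,3) (4,4) (4,1) (4,0) (3,2) [ray(0,1) blocked at (4,4); ray(0,-1) blocked at (4,0); ray(-1,0) blocked at (3,2)]
  BN@(4,4): attacks (3,2) (2,3)
Union (6 distinct): (2,3) (3,2) (4,0) (4,1) (4,3) (4,4)

Answer: 6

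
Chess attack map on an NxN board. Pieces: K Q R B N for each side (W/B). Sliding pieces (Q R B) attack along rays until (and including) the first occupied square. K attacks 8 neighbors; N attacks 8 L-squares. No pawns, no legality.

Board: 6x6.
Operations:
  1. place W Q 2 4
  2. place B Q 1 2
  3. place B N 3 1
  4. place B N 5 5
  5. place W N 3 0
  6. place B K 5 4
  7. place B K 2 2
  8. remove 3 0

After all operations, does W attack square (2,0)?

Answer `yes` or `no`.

Answer: no

Derivation:
Op 1: place WQ@(2,4)
Op 2: place BQ@(1,2)
Op 3: place BN@(3,1)
Op 4: place BN@(5,5)
Op 5: place WN@(3,0)
Op 6: place BK@(5,4)
Op 7: place BK@(2,2)
Op 8: remove (3,0)
Per-piece attacks for W:
  WQ@(2,4): attacks (2,5) (2,3) (2,2) (3,4) (4,4) (5,4) (1,4) (0,4) (3,5) (3,3) (4,2) (5,1) (1,5) (1,3) (0,2) [ray(0,-1) blocked at (2,2); ray(1,0) blocked at (5,4)]
W attacks (2,0): no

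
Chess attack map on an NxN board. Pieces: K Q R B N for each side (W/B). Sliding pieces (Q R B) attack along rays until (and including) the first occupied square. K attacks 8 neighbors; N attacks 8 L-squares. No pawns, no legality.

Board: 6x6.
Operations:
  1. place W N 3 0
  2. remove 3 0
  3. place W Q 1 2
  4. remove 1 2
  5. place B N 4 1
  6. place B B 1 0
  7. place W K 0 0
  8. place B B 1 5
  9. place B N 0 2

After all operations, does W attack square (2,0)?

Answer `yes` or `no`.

Answer: no

Derivation:
Op 1: place WN@(3,0)
Op 2: remove (3,0)
Op 3: place WQ@(1,2)
Op 4: remove (1,2)
Op 5: place BN@(4,1)
Op 6: place BB@(1,0)
Op 7: place WK@(0,0)
Op 8: place BB@(1,5)
Op 9: place BN@(0,2)
Per-piece attacks for W:
  WK@(0,0): attacks (0,1) (1,0) (1,1)
W attacks (2,0): no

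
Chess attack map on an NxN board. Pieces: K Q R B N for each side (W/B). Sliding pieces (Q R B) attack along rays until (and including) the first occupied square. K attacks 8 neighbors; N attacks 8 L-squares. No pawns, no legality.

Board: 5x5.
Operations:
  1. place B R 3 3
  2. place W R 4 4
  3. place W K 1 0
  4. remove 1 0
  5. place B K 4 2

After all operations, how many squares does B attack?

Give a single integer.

Op 1: place BR@(3,3)
Op 2: place WR@(4,4)
Op 3: place WK@(1,0)
Op 4: remove (1,0)
Op 5: place BK@(4,2)
Per-piece attacks for B:
  BR@(3,3): attacks (3,4) (3,2) (3,1) (3,0) (4,3) (2,3) (1,3) (0,3)
  BK@(4,2): attacks (4,3) (4,1) (3,2) (3,3) (3,1)
Union (10 distinct): (0,3) (1,3) (2,3) (3,0) (3,1) (3,2) (3,3) (3,4) (4,1) (4,3)

Answer: 10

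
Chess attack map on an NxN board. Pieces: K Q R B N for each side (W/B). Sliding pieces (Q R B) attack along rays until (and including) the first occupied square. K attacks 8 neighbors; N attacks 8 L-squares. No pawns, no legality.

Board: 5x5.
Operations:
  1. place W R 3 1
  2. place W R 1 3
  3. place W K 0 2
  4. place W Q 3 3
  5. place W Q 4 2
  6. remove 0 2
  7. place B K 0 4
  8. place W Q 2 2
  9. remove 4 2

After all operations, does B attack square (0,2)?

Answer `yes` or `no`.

Op 1: place WR@(3,1)
Op 2: place WR@(1,3)
Op 3: place WK@(0,2)
Op 4: place WQ@(3,3)
Op 5: place WQ@(4,2)
Op 6: remove (0,2)
Op 7: place BK@(0,4)
Op 8: place WQ@(2,2)
Op 9: remove (4,2)
Per-piece attacks for B:
  BK@(0,4): attacks (0,3) (1,4) (1,3)
B attacks (0,2): no

Answer: no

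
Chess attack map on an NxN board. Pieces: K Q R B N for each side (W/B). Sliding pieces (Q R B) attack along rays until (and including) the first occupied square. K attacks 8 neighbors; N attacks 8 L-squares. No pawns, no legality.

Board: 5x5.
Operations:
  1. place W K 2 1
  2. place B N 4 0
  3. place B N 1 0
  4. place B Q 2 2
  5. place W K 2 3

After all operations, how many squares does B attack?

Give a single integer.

Answer: 15

Derivation:
Op 1: place WK@(2,1)
Op 2: place BN@(4,0)
Op 3: place BN@(1,0)
Op 4: place BQ@(2,2)
Op 5: place WK@(2,3)
Per-piece attacks for B:
  BN@(1,0): attacks (2,2) (3,1) (0,2)
  BQ@(2,2): attacks (2,3) (2,1) (3,2) (4,2) (1,2) (0,2) (3,3) (4,4) (3,1) (4,0) (1,3) (0,4) (1,1) (0,0) [ray(0,1) blocked at (2,3); ray(0,-1) blocked at (2,1); ray(1,-1) blocked at (4,0)]
  BN@(4,0): attacks (3,2) (2,1)
Union (15 distinct): (0,0) (0,2) (0,4) (1,1) (1,2) (1,3) (2,1) (2,2) (2,3) (3,1) (3,2) (3,3) (4,0) (4,2) (4,4)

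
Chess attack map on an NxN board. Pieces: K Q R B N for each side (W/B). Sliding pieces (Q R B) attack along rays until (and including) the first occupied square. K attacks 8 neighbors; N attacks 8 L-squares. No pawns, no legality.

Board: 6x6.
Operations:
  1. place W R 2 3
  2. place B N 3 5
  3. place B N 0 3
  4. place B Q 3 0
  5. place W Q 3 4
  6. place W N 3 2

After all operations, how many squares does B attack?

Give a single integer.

Op 1: place WR@(2,3)
Op 2: place BN@(3,5)
Op 3: place BN@(0,3)
Op 4: place BQ@(3,0)
Op 5: place WQ@(3,4)
Op 6: place WN@(3,2)
Per-piece attacks for B:
  BN@(0,3): attacks (1,5) (2,4) (1,1) (2,2)
  BQ@(3,0): attacks (3,1) (3,2) (4,0) (5,0) (2,0) (1,0) (0,0) (4,1) (5,2) (2,1) (1,2) (0,3) [ray(0,1) blocked at (3,2); ray(-1,1) blocked at (0,3)]
  BN@(3,5): attacks (4,3) (5,4) (2,3) (1,4)
Union (20 distinct): (0,0) (0,3) (1,0) (1,1) (1,2) (1,4) (1,5) (2,0) (2,1) (2,2) (2,3) (2,4) (3,1) (3,2) (4,0) (4,1) (4,3) (5,0) (5,2) (5,4)

Answer: 20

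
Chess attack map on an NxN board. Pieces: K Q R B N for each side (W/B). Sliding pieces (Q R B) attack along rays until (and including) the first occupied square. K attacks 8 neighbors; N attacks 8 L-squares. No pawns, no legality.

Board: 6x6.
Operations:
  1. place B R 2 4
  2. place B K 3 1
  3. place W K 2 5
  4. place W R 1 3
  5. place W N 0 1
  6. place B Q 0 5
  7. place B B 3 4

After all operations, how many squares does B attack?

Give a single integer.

Op 1: place BR@(2,4)
Op 2: place BK@(3,1)
Op 3: place WK@(2,5)
Op 4: place WR@(1,3)
Op 5: place WN@(0,1)
Op 6: place BQ@(0,5)
Op 7: place BB@(3,4)
Per-piece attacks for B:
  BQ@(0,5): attacks (0,4) (0,3) (0,2) (0,1) (1,5) (2,5) (1,4) (2,3) (3,2) (4,1) (5,0) [ray(0,-1) blocked at (0,1); ray(1,0) blocked at (2,5)]
  BR@(2,4): attacks (2,5) (2,3) (2,2) (2,1) (2,0) (3,4) (1,4) (0,4) [ray(0,1) blocked at (2,5); ray(1,0) blocked at (3,4)]
  BK@(3,1): attacks (3,2) (3,0) (4,1) (2,1) (4,2) (4,0) (2,2) (2,0)
  BB@(3,4): attacks (4,5) (4,3) (5,2) (2,5) (2,3) (1,2) (0,1) [ray(-1,1) blocked at (2,5); ray(-1,-1) blocked at (0,1)]
Union (22 distinct): (0,1) (0,2) (0,3) (0,4) (1,2) (1,4) (1,5) (2,0) (2,1) (2,2) (2,3) (2,5) (3,0) (3,2) (3,4) (4,0) (4,1) (4,2) (4,3) (4,5) (5,0) (5,2)

Answer: 22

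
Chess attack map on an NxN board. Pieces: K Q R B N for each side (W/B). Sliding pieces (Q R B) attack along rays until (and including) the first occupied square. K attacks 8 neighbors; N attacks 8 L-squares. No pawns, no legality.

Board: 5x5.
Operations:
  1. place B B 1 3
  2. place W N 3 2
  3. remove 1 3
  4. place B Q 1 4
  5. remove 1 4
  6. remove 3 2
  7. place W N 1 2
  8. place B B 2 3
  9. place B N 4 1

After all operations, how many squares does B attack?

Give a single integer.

Answer: 8

Derivation:
Op 1: place BB@(1,3)
Op 2: place WN@(3,2)
Op 3: remove (1,3)
Op 4: place BQ@(1,4)
Op 5: remove (1,4)
Op 6: remove (3,2)
Op 7: place WN@(1,2)
Op 8: place BB@(2,3)
Op 9: place BN@(4,1)
Per-piece attacks for B:
  BB@(2,3): attacks (3,4) (3,2) (4,1) (1,4) (1,2) [ray(1,-1) blocked at (4,1); ray(-1,-1) blocked at (1,2)]
  BN@(4,1): attacks (3,3) (2,2) (2,0)
Union (8 distinct): (1,2) (1,4) (2,0) (2,2) (3,2) (3,3) (3,4) (4,1)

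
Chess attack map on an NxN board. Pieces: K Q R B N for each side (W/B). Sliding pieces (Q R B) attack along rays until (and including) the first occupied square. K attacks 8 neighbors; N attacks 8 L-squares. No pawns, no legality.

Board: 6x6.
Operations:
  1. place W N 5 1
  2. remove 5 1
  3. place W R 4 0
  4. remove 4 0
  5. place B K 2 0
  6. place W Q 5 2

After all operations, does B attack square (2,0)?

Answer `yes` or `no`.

Op 1: place WN@(5,1)
Op 2: remove (5,1)
Op 3: place WR@(4,0)
Op 4: remove (4,0)
Op 5: place BK@(2,0)
Op 6: place WQ@(5,2)
Per-piece attacks for B:
  BK@(2,0): attacks (2,1) (3,0) (1,0) (3,1) (1,1)
B attacks (2,0): no

Answer: no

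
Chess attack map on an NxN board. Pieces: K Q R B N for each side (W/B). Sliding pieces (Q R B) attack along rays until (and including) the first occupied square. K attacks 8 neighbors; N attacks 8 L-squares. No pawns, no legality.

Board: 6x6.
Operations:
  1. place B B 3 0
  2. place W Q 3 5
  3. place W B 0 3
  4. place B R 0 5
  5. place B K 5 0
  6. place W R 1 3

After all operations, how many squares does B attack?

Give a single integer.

Answer: 11

Derivation:
Op 1: place BB@(3,0)
Op 2: place WQ@(3,5)
Op 3: place WB@(0,3)
Op 4: place BR@(0,5)
Op 5: place BK@(5,0)
Op 6: place WR@(1,3)
Per-piece attacks for B:
  BR@(0,5): attacks (0,4) (0,3) (1,5) (2,5) (3,5) [ray(0,-1) blocked at (0,3); ray(1,0) blocked at (3,5)]
  BB@(3,0): attacks (4,1) (5,2) (2,1) (1,2) (0,3) [ray(-1,1) blocked at (0,3)]
  BK@(5,0): attacks (5,1) (4,0) (4,1)
Union (11 distinct): (0,3) (0,4) (1,2) (1,5) (2,1) (2,5) (3,5) (4,0) (4,1) (5,1) (5,2)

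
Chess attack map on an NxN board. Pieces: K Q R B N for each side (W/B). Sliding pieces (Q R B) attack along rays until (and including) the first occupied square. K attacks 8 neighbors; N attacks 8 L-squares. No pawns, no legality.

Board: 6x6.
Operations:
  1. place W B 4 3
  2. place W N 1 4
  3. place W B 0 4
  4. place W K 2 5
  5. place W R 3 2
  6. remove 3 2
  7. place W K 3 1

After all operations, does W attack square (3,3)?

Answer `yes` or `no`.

Answer: yes

Derivation:
Op 1: place WB@(4,3)
Op 2: place WN@(1,4)
Op 3: place WB@(0,4)
Op 4: place WK@(2,5)
Op 5: place WR@(3,2)
Op 6: remove (3,2)
Op 7: place WK@(3,1)
Per-piece attacks for W:
  WB@(0,4): attacks (1,5) (1,3) (2,2) (3,1) [ray(1,-1) blocked at (3,1)]
  WN@(1,4): attacks (3,5) (2,2) (3,3) (0,2)
  WK@(2,5): attacks (2,4) (3,5) (1,5) (3,4) (1,4)
  WK@(3,1): attacks (3,2) (3,0) (4,1) (2,1) (4,2) (4,0) (2,2) (2,0)
  WB@(4,3): attacks (5,4) (5,2) (3,4) (2,5) (3,2) (2,1) (1,0) [ray(-1,1) blocked at (2,5)]
W attacks (3,3): yes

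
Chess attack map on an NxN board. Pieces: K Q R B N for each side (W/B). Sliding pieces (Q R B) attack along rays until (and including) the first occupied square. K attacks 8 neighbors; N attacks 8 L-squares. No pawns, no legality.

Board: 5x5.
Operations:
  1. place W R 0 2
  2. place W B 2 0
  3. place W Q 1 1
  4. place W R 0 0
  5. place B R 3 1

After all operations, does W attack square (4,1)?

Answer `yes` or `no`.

Answer: no

Derivation:
Op 1: place WR@(0,2)
Op 2: place WB@(2,0)
Op 3: place WQ@(1,1)
Op 4: place WR@(0,0)
Op 5: place BR@(3,1)
Per-piece attacks for W:
  WR@(0,0): attacks (0,1) (0,2) (1,0) (2,0) [ray(0,1) blocked at (0,2); ray(1,0) blocked at (2,0)]
  WR@(0,2): attacks (0,3) (0,4) (0,1) (0,0) (1,2) (2,2) (3,2) (4,2) [ray(0,-1) blocked at (0,0)]
  WQ@(1,1): attacks (1,2) (1,3) (1,4) (1,0) (2,1) (3,1) (0,1) (2,2) (3,3) (4,4) (2,0) (0,2) (0,0) [ray(1,0) blocked at (3,1); ray(1,-1) blocked at (2,0); ray(-1,1) blocked at (0,2); ray(-1,-1) blocked at (0,0)]
  WB@(2,0): attacks (3,1) (1,1) [ray(1,1) blocked at (3,1); ray(-1,1) blocked at (1,1)]
W attacks (4,1): no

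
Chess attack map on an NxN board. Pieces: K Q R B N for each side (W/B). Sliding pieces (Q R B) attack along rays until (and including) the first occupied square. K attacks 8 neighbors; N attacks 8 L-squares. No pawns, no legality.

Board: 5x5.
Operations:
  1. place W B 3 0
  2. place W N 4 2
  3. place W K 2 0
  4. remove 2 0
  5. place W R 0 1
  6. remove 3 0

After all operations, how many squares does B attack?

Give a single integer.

Answer: 0

Derivation:
Op 1: place WB@(3,0)
Op 2: place WN@(4,2)
Op 3: place WK@(2,0)
Op 4: remove (2,0)
Op 5: place WR@(0,1)
Op 6: remove (3,0)
Per-piece attacks for B:
Union (0 distinct): (none)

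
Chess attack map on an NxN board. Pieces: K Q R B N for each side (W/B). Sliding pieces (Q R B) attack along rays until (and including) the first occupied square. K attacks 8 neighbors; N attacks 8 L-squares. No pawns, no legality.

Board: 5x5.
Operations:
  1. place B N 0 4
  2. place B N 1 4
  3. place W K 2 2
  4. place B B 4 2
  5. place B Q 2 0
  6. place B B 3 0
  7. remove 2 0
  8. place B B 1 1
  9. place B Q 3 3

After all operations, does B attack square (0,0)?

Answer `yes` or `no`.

Answer: yes

Derivation:
Op 1: place BN@(0,4)
Op 2: place BN@(1,4)
Op 3: place WK@(2,2)
Op 4: place BB@(4,2)
Op 5: place BQ@(2,0)
Op 6: place BB@(3,0)
Op 7: remove (2,0)
Op 8: place BB@(1,1)
Op 9: place BQ@(3,3)
Per-piece attacks for B:
  BN@(0,4): attacks (1,2) (2,3)
  BB@(1,1): attacks (2,2) (2,0) (0,2) (0,0) [ray(1,1) blocked at (2,2)]
  BN@(1,4): attacks (2,2) (3,3) (0,2)
  BB@(3,0): attacks (4,1) (2,1) (1,2) (0,3)
  BQ@(3,3): attacks (3,4) (3,2) (3,1) (3,0) (4,3) (2,3) (1,3) (0,3) (4,4) (4,2) (2,4) (2,2) [ray(0,-1) blocked at (3,0); ray(1,-1) blocked at (4,2); ray(-1,-1) blocked at (2,2)]
  BB@(4,2): attacks (3,3) (3,1) (2,0) [ray(-1,1) blocked at (3,3)]
B attacks (0,0): yes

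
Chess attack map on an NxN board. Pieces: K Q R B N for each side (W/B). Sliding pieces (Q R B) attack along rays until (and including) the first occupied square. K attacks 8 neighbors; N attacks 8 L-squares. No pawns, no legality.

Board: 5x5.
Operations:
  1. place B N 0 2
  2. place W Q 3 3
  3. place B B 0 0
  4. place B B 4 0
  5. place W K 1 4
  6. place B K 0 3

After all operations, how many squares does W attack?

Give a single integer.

Answer: 15

Derivation:
Op 1: place BN@(0,2)
Op 2: place WQ@(3,3)
Op 3: place BB@(0,0)
Op 4: place BB@(4,0)
Op 5: place WK@(1,4)
Op 6: place BK@(0,3)
Per-piece attacks for W:
  WK@(1,4): attacks (1,3) (2,4) (0,4) (2,3) (0,3)
  WQ@(3,3): attacks (3,4) (3,2) (3,1) (3,0) (4,3) (2,3) (1,3) (0,3) (4,4) (4,2) (2,4) (2,2) (1,1) (0,0) [ray(-1,0) blocked at (0,3); ray(-1,-1) blocked at (0,0)]
Union (15 distinct): (0,0) (0,3) (0,4) (1,1) (1,3) (2,2) (2,3) (2,4) (3,0) (3,1) (3,2) (3,4) (4,2) (4,3) (4,4)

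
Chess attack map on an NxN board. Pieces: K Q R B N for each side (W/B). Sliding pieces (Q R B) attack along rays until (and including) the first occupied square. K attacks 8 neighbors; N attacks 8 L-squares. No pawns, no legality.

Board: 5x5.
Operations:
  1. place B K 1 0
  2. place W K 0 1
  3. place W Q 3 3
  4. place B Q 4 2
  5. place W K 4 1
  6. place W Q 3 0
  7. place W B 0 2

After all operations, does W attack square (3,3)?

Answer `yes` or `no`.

Answer: yes

Derivation:
Op 1: place BK@(1,0)
Op 2: place WK@(0,1)
Op 3: place WQ@(3,3)
Op 4: place BQ@(4,2)
Op 5: place WK@(4,1)
Op 6: place WQ@(3,0)
Op 7: place WB@(0,2)
Per-piece attacks for W:
  WK@(0,1): attacks (0,2) (0,0) (1,1) (1,2) (1,0)
  WB@(0,2): attacks (1,3) (2,4) (1,1) (2,0)
  WQ@(3,0): attacks (3,1) (3,2) (3,3) (4,0) (2,0) (1,0) (4,1) (2,1) (1,2) (0,3) [ray(0,1) blocked at (3,3); ray(-1,0) blocked at (1,0); ray(1,1) blocked at (4,1)]
  WQ@(3,3): attacks (3,4) (3,2) (3,1) (3,0) (4,3) (2,3) (1,3) (0,3) (4,4) (4,2) (2,4) (2,2) (1,1) (0,0) [ray(0,-1) blocked at (3,0); ray(1,-1) blocked at (4,2)]
  WK@(4,1): attacks (4,2) (4,0) (3,1) (3,2) (3,0)
W attacks (3,3): yes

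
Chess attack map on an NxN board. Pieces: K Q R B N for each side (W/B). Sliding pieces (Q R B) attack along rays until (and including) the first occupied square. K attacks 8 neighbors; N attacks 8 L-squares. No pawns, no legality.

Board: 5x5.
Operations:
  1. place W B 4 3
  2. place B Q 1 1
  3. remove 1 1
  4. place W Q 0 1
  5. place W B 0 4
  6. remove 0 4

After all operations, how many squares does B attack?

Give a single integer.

Answer: 0

Derivation:
Op 1: place WB@(4,3)
Op 2: place BQ@(1,1)
Op 3: remove (1,1)
Op 4: place WQ@(0,1)
Op 5: place WB@(0,4)
Op 6: remove (0,4)
Per-piece attacks for B:
Union (0 distinct): (none)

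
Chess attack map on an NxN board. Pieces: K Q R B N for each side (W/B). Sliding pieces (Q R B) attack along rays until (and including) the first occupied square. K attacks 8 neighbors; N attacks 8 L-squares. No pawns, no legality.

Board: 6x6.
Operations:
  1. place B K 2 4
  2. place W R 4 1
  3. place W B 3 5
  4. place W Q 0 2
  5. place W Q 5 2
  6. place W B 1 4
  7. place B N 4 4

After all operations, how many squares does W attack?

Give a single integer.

Answer: 29

Derivation:
Op 1: place BK@(2,4)
Op 2: place WR@(4,1)
Op 3: place WB@(3,5)
Op 4: place WQ@(0,2)
Op 5: place WQ@(5,2)
Op 6: place WB@(1,4)
Op 7: place BN@(4,4)
Per-piece attacks for W:
  WQ@(0,2): attacks (0,3) (0,4) (0,5) (0,1) (0,0) (1,2) (2,2) (3,2) (4,2) (5,2) (1,3) (2,4) (1,1) (2,0) [ray(1,0) blocked at (5,2); ray(1,1) blocked at (2,4)]
  WB@(1,4): attacks (2,5) (2,3) (3,2) (4,1) (0,5) (0,3) [ray(1,-1) blocked at (4,1)]
  WB@(3,5): attacks (4,4) (2,4) [ray(1,-1) blocked at (4,4); ray(-1,-1) blocked at (2,4)]
  WR@(4,1): attacks (4,2) (4,3) (4,4) (4,0) (5,1) (3,1) (2,1) (1,1) (0,1) [ray(0,1) blocked at (4,4)]
  WQ@(5,2): attacks (5,3) (5,4) (5,5) (5,1) (5,0) (4,2) (3,2) (2,2) (1,2) (0,2) (4,3) (3,4) (2,5) (4,1) [ray(-1,0) blocked at (0,2); ray(-1,-1) blocked at (4,1)]
Union (29 distinct): (0,0) (0,1) (0,2) (0,3) (0,4) (0,5) (1,1) (1,2) (1,3) (2,0) (2,1) (2,2) (2,3) (2,4) (2,5) (3,1) (3,2) (3,4) (4,0) (4,1) (4,2) (4,3) (4,4) (5,0) (5,1) (5,2) (5,3) (5,4) (5,5)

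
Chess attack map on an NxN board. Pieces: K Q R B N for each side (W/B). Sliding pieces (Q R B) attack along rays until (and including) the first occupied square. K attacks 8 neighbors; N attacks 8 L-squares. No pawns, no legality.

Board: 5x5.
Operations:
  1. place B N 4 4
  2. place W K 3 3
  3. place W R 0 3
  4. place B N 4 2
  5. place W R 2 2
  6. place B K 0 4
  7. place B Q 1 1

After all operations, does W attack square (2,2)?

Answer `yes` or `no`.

Answer: yes

Derivation:
Op 1: place BN@(4,4)
Op 2: place WK@(3,3)
Op 3: place WR@(0,3)
Op 4: place BN@(4,2)
Op 5: place WR@(2,2)
Op 6: place BK@(0,4)
Op 7: place BQ@(1,1)
Per-piece attacks for W:
  WR@(0,3): attacks (0,4) (0,2) (0,1) (0,0) (1,3) (2,3) (3,3) [ray(0,1) blocked at (0,4); ray(1,0) blocked at (3,3)]
  WR@(2,2): attacks (2,3) (2,4) (2,1) (2,0) (3,2) (4,2) (1,2) (0,2) [ray(1,0) blocked at (4,2)]
  WK@(3,3): attacks (3,4) (3,2) (4,3) (2,3) (4,4) (4,2) (2,4) (2,2)
W attacks (2,2): yes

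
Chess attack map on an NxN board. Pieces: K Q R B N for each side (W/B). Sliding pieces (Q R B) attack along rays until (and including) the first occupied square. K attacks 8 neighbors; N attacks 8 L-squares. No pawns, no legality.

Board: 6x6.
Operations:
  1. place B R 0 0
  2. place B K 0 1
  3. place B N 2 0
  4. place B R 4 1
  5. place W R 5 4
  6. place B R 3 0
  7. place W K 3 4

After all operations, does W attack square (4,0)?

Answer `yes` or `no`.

Answer: no

Derivation:
Op 1: place BR@(0,0)
Op 2: place BK@(0,1)
Op 3: place BN@(2,0)
Op 4: place BR@(4,1)
Op 5: place WR@(5,4)
Op 6: place BR@(3,0)
Op 7: place WK@(3,4)
Per-piece attacks for W:
  WK@(3,4): attacks (3,5) (3,3) (4,4) (2,4) (4,5) (4,3) (2,5) (2,3)
  WR@(5,4): attacks (5,5) (5,3) (5,2) (5,1) (5,0) (4,4) (3,4) [ray(-1,0) blocked at (3,4)]
W attacks (4,0): no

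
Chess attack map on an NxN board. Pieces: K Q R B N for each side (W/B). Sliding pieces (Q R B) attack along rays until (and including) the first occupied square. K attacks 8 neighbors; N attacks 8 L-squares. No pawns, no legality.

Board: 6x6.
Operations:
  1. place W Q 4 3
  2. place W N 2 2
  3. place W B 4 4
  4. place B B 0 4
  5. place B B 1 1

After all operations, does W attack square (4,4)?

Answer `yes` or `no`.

Answer: yes

Derivation:
Op 1: place WQ@(4,3)
Op 2: place WN@(2,2)
Op 3: place WB@(4,4)
Op 4: place BB@(0,4)
Op 5: place BB@(1,1)
Per-piece attacks for W:
  WN@(2,2): attacks (3,4) (4,3) (1,4) (0,3) (3,0) (4,1) (1,0) (0,1)
  WQ@(4,3): attacks (4,4) (4,2) (4,1) (4,0) (5,3) (3,3) (2,3) (1,3) (0,3) (5,4) (5,2) (3,4) (2,5) (3,2) (2,1) (1,0) [ray(0,1) blocked at (4,4)]
  WB@(4,4): attacks (5,5) (5,3) (3,5) (3,3) (2,2) [ray(-1,-1) blocked at (2,2)]
W attacks (4,4): yes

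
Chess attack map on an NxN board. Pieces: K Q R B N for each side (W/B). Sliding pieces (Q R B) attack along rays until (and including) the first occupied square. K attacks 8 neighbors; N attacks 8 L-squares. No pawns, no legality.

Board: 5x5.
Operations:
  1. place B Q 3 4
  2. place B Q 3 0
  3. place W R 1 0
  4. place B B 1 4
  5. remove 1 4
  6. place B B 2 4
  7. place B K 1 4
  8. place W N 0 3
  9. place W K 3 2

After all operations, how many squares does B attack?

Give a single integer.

Op 1: place BQ@(3,4)
Op 2: place BQ@(3,0)
Op 3: place WR@(1,0)
Op 4: place BB@(1,4)
Op 5: remove (1,4)
Op 6: place BB@(2,4)
Op 7: place BK@(1,4)
Op 8: place WN@(0,3)
Op 9: place WK@(3,2)
Per-piece attacks for B:
  BK@(1,4): attacks (1,3) (2,4) (0,4) (2,3) (0,3)
  BB@(2,4): attacks (3,3) (4,2) (1,3) (0,2)
  BQ@(3,0): attacks (3,1) (3,2) (4,0) (2,0) (1,0) (4,1) (2,1) (1,2) (0,3) [ray(0,1) blocked at (3,2); ray(-1,0) blocked at (1,0); ray(-1,1) blocked at (0,3)]
  BQ@(3,4): attacks (3,3) (3,2) (4,4) (2,4) (4,3) (2,3) (1,2) (0,1) [ray(0,-1) blocked at (3,2); ray(-1,0) blocked at (2,4)]
Union (19 distinct): (0,1) (0,2) (0,3) (0,4) (1,0) (1,2) (1,3) (2,0) (2,1) (2,3) (2,4) (3,1) (3,2) (3,3) (4,0) (4,1) (4,2) (4,3) (4,4)

Answer: 19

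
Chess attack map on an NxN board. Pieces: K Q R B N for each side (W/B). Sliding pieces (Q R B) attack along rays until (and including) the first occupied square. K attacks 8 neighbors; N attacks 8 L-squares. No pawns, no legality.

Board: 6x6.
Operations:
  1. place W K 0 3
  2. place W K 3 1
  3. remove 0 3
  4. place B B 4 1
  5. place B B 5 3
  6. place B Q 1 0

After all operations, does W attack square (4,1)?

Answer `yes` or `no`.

Answer: yes

Derivation:
Op 1: place WK@(0,3)
Op 2: place WK@(3,1)
Op 3: remove (0,3)
Op 4: place BB@(4,1)
Op 5: place BB@(5,3)
Op 6: place BQ@(1,0)
Per-piece attacks for W:
  WK@(3,1): attacks (3,2) (3,0) (4,1) (2,1) (4,2) (4,0) (2,2) (2,0)
W attacks (4,1): yes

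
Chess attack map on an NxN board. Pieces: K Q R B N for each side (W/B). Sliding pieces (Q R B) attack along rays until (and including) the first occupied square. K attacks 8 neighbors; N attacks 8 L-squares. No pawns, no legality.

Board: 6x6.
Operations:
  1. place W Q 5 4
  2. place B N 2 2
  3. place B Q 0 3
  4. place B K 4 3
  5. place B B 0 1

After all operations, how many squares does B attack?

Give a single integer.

Op 1: place WQ@(5,4)
Op 2: place BN@(2,2)
Op 3: place BQ@(0,3)
Op 4: place BK@(4,3)
Op 5: place BB@(0,1)
Per-piece attacks for B:
  BB@(0,1): attacks (1,2) (2,3) (3,4) (4,5) (1,0)
  BQ@(0,3): attacks (0,4) (0,5) (0,2) (0,1) (1,3) (2,3) (3,3) (4,3) (1,4) (2,5) (1,2) (2,1) (3,0) [ray(0,-1) blocked at (0,1); ray(1,0) blocked at (4,3)]
  BN@(2,2): attacks (3,4) (4,3) (1,4) (0,3) (3,0) (4,1) (1,0) (0,1)
  BK@(4,3): attacks (4,4) (4,2) (5,3) (3,3) (5,4) (5,2) (3,4) (3,2)
Union (24 distinct): (0,1) (0,2) (0,3) (0,4) (0,5) (1,0) (1,2) (1,3) (1,4) (2,1) (2,3) (2,5) (3,0) (3,2) (3,3) (3,4) (4,1) (4,2) (4,3) (4,4) (4,5) (5,2) (5,3) (5,4)

Answer: 24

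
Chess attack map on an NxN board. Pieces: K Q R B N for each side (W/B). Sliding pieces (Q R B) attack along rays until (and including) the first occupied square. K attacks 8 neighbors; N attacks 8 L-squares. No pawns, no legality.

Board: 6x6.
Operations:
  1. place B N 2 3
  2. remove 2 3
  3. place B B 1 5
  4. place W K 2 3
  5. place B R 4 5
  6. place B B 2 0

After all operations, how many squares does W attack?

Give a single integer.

Answer: 8

Derivation:
Op 1: place BN@(2,3)
Op 2: remove (2,3)
Op 3: place BB@(1,5)
Op 4: place WK@(2,3)
Op 5: place BR@(4,5)
Op 6: place BB@(2,0)
Per-piece attacks for W:
  WK@(2,3): attacks (2,4) (2,2) (3,3) (1,3) (3,4) (3,2) (1,4) (1,2)
Union (8 distinct): (1,2) (1,3) (1,4) (2,2) (2,4) (3,2) (3,3) (3,4)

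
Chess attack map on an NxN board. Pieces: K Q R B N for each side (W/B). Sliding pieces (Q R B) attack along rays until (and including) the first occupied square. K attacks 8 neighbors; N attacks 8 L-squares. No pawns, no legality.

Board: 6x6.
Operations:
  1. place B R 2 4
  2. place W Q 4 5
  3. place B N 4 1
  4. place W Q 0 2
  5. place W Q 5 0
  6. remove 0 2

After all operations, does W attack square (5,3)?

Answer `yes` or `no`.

Answer: yes

Derivation:
Op 1: place BR@(2,4)
Op 2: place WQ@(4,5)
Op 3: place BN@(4,1)
Op 4: place WQ@(0,2)
Op 5: place WQ@(5,0)
Op 6: remove (0,2)
Per-piece attacks for W:
  WQ@(4,5): attacks (4,4) (4,3) (4,2) (4,1) (5,5) (3,5) (2,5) (1,5) (0,5) (5,4) (3,4) (2,3) (1,2) (0,1) [ray(0,-1) blocked at (4,1)]
  WQ@(5,0): attacks (5,1) (5,2) (5,3) (5,4) (5,5) (4,0) (3,0) (2,0) (1,0) (0,0) (4,1) [ray(-1,1) blocked at (4,1)]
W attacks (5,3): yes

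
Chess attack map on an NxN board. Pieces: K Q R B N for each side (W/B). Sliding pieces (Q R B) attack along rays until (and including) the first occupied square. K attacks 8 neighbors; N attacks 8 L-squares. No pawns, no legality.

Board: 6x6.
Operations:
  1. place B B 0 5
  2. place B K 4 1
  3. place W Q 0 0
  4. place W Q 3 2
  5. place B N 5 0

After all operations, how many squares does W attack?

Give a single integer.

Op 1: place BB@(0,5)
Op 2: place BK@(4,1)
Op 3: place WQ@(0,0)
Op 4: place WQ@(3,2)
Op 5: place BN@(5,0)
Per-piece attacks for W:
  WQ@(0,0): attacks (0,1) (0,2) (0,3) (0,4) (0,5) (1,0) (2,0) (3,0) (4,0) (5,0) (1,1) (2,2) (3,3) (4,4) (5,5) [ray(0,1) blocked at (0,5); ray(1,0) blocked at (5,0)]
  WQ@(3,2): attacks (3,3) (3,4) (3,5) (3,1) (3,0) (4,2) (5,2) (2,2) (1,2) (0,2) (4,3) (5,4) (4,1) (2,3) (1,4) (0,5) (2,1) (1,0) [ray(1,-1) blocked at (4,1); ray(-1,1) blocked at (0,5)]
Union (27 distinct): (0,1) (0,2) (0,3) (0,4) (0,5) (1,0) (1,1) (1,2) (1,4) (2,0) (2,1) (2,2) (2,3) (3,0) (3,1) (3,3) (3,4) (3,5) (4,0) (4,1) (4,2) (4,3) (4,4) (5,0) (5,2) (5,4) (5,5)

Answer: 27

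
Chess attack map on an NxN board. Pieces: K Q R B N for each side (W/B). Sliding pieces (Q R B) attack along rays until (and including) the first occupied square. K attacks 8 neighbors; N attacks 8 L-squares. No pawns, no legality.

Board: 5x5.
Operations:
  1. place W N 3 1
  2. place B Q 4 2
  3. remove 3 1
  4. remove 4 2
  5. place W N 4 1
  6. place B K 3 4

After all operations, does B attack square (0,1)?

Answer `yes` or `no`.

Answer: no

Derivation:
Op 1: place WN@(3,1)
Op 2: place BQ@(4,2)
Op 3: remove (3,1)
Op 4: remove (4,2)
Op 5: place WN@(4,1)
Op 6: place BK@(3,4)
Per-piece attacks for B:
  BK@(3,4): attacks (3,3) (4,4) (2,4) (4,3) (2,3)
B attacks (0,1): no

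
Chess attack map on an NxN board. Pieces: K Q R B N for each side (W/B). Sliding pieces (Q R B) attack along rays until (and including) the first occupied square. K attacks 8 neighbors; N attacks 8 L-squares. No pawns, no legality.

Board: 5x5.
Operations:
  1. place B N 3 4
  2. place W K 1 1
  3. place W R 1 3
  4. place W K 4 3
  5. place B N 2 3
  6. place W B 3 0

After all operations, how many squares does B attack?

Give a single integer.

Op 1: place BN@(3,4)
Op 2: place WK@(1,1)
Op 3: place WR@(1,3)
Op 4: place WK@(4,3)
Op 5: place BN@(2,3)
Op 6: place WB@(3,0)
Per-piece attacks for B:
  BN@(2,3): attacks (4,4) (0,4) (3,1) (4,2) (1,1) (0,2)
  BN@(3,4): attacks (4,2) (2,2) (1,3)
Union (8 distinct): (0,2) (0,4) (1,1) (1,3) (2,2) (3,1) (4,2) (4,4)

Answer: 8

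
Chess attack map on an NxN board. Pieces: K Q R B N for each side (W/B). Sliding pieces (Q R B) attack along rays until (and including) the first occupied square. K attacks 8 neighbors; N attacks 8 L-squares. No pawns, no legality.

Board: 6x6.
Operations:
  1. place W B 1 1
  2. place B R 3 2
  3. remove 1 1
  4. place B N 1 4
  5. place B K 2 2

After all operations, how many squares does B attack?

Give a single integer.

Answer: 15

Derivation:
Op 1: place WB@(1,1)
Op 2: place BR@(3,2)
Op 3: remove (1,1)
Op 4: place BN@(1,4)
Op 5: place BK@(2,2)
Per-piece attacks for B:
  BN@(1,4): attacks (3,5) (2,2) (3,3) (0,2)
  BK@(2,2): attacks (2,3) (2,1) (3,2) (1,2) (3,3) (3,1) (1,3) (1,1)
  BR@(3,2): attacks (3,3) (3,4) (3,5) (3,1) (3,0) (4,2) (5,2) (2,2) [ray(-1,0) blocked at (2,2)]
Union (15 distinct): (0,2) (1,1) (1,2) (1,3) (2,1) (2,2) (2,3) (3,0) (3,1) (3,2) (3,3) (3,4) (3,5) (4,2) (5,2)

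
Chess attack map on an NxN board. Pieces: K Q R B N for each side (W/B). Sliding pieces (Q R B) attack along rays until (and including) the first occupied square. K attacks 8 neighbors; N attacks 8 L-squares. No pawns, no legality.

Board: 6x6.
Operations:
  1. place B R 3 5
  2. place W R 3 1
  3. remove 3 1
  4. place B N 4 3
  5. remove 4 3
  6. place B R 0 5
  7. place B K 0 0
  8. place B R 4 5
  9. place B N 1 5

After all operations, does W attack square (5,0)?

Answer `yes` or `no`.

Op 1: place BR@(3,5)
Op 2: place WR@(3,1)
Op 3: remove (3,1)
Op 4: place BN@(4,3)
Op 5: remove (4,3)
Op 6: place BR@(0,5)
Op 7: place BK@(0,0)
Op 8: place BR@(4,5)
Op 9: place BN@(1,5)
Per-piece attacks for W:
W attacks (5,0): no

Answer: no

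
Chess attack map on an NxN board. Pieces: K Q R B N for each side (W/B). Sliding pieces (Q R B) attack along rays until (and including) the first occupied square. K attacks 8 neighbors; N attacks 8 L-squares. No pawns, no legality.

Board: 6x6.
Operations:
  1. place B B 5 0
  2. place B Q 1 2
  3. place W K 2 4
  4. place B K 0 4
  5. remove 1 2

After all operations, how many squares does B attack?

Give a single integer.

Op 1: place BB@(5,0)
Op 2: place BQ@(1,2)
Op 3: place WK@(2,4)
Op 4: place BK@(0,4)
Op 5: remove (1,2)
Per-piece attacks for B:
  BK@(0,4): attacks (0,5) (0,3) (1,4) (1,5) (1,3)
  BB@(5,0): attacks (4,1) (3,2) (2,3) (1,4) (0,5)
Union (8 distinct): (0,3) (0,5) (1,3) (1,4) (1,5) (2,3) (3,2) (4,1)

Answer: 8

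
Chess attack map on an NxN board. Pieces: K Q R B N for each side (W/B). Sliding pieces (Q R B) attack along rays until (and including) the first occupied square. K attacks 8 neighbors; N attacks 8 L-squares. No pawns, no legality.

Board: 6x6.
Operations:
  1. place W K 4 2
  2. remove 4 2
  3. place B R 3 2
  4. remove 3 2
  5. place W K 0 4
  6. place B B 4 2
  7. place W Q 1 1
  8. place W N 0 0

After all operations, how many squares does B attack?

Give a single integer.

Answer: 7

Derivation:
Op 1: place WK@(4,2)
Op 2: remove (4,2)
Op 3: place BR@(3,2)
Op 4: remove (3,2)
Op 5: place WK@(0,4)
Op 6: place BB@(4,2)
Op 7: place WQ@(1,1)
Op 8: place WN@(0,0)
Per-piece attacks for B:
  BB@(4,2): attacks (5,3) (5,1) (3,3) (2,4) (1,5) (3,1) (2,0)
Union (7 distinct): (1,5) (2,0) (2,4) (3,1) (3,3) (5,1) (5,3)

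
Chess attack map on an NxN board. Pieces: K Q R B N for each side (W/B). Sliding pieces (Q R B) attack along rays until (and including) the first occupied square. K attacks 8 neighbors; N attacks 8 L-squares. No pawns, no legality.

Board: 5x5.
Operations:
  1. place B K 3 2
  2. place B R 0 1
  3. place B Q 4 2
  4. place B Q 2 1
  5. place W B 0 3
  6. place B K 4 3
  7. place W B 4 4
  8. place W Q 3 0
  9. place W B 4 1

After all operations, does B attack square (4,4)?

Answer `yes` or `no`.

Op 1: place BK@(3,2)
Op 2: place BR@(0,1)
Op 3: place BQ@(4,2)
Op 4: place BQ@(2,1)
Op 5: place WB@(0,3)
Op 6: place BK@(4,3)
Op 7: place WB@(4,4)
Op 8: place WQ@(3,0)
Op 9: place WB@(4,1)
Per-piece attacks for B:
  BR@(0,1): attacks (0,2) (0,3) (0,0) (1,1) (2,1) [ray(0,1) blocked at (0,3); ray(1,0) blocked at (2,1)]
  BQ@(2,1): attacks (2,2) (2,3) (2,4) (2,0) (3,1) (4,1) (1,1) (0,1) (3,2) (3,0) (1,2) (0,3) (1,0) [ray(1,0) blocked at (4,1); ray(-1,0) blocked at (0,1); ray(1,1) blocked at (3,2); ray(1,-1) blocked at (3,0); ray(-1,1) blocked at (0,3)]
  BK@(3,2): attacks (3,3) (3,1) (4,2) (2,2) (4,3) (4,1) (2,3) (2,1)
  BQ@(4,2): attacks (4,3) (4,1) (3,2) (3,3) (2,4) (3,1) (2,0) [ray(0,1) blocked at (4,3); ray(0,-1) blocked at (4,1); ray(-1,0) blocked at (3,2)]
  BK@(4,3): attacks (4,4) (4,2) (3,3) (3,4) (3,2)
B attacks (4,4): yes

Answer: yes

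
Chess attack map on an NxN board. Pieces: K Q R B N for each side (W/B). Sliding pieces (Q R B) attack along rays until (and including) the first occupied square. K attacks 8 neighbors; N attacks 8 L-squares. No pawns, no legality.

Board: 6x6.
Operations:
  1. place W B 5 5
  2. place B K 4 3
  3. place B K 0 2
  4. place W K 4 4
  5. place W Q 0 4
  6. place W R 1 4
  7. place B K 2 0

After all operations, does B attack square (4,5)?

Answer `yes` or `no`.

Op 1: place WB@(5,5)
Op 2: place BK@(4,3)
Op 3: place BK@(0,2)
Op 4: place WK@(4,4)
Op 5: place WQ@(0,4)
Op 6: place WR@(1,4)
Op 7: place BK@(2,0)
Per-piece attacks for B:
  BK@(0,2): attacks (0,3) (0,1) (1,2) (1,3) (1,1)
  BK@(2,0): attacks (2,1) (3,0) (1,0) (3,1) (1,1)
  BK@(4,3): attacks (4,4) (4,2) (5,3) (3,3) (5,4) (5,2) (3,4) (3,2)
B attacks (4,5): no

Answer: no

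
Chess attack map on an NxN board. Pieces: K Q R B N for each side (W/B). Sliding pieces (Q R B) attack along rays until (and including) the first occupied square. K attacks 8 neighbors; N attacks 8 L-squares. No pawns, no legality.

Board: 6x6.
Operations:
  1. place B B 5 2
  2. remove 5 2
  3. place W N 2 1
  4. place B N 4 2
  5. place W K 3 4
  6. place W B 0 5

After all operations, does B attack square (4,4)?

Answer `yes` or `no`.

Answer: no

Derivation:
Op 1: place BB@(5,2)
Op 2: remove (5,2)
Op 3: place WN@(2,1)
Op 4: place BN@(4,2)
Op 5: place WK@(3,4)
Op 6: place WB@(0,5)
Per-piece attacks for B:
  BN@(4,2): attacks (5,4) (3,4) (2,3) (5,0) (3,0) (2,1)
B attacks (4,4): no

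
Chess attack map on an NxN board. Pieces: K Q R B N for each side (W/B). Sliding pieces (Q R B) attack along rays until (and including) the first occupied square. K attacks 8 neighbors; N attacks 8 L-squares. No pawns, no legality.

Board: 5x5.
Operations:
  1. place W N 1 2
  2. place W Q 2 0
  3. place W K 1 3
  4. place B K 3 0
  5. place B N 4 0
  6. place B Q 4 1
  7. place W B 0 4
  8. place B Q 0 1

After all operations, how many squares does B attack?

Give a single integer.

Answer: 20

Derivation:
Op 1: place WN@(1,2)
Op 2: place WQ@(2,0)
Op 3: place WK@(1,3)
Op 4: place BK@(3,0)
Op 5: place BN@(4,0)
Op 6: place BQ@(4,1)
Op 7: place WB@(0,4)
Op 8: place BQ@(0,1)
Per-piece attacks for B:
  BQ@(0,1): attacks (0,2) (0,3) (0,4) (0,0) (1,1) (2,1) (3,1) (4,1) (1,2) (1,0) [ray(0,1) blocked at (0,4); ray(1,0) blocked at (4,1); ray(1,1) blocked at (1,2)]
  BK@(3,0): attacks (3,1) (4,0) (2,0) (4,1) (2,1)
  BN@(4,0): attacks (3,2) (2,1)
  BQ@(4,1): attacks (4,2) (4,3) (4,4) (4,0) (3,1) (2,1) (1,1) (0,1) (3,2) (2,3) (1,4) (3,0) [ray(0,-1) blocked at (4,0); ray(-1,0) blocked at (0,1); ray(-1,-1) blocked at (3,0)]
Union (20 distinct): (0,0) (0,1) (0,2) (0,3) (0,4) (1,0) (1,1) (1,2) (1,4) (2,0) (2,1) (2,3) (3,0) (3,1) (3,2) (4,0) (4,1) (4,2) (4,3) (4,4)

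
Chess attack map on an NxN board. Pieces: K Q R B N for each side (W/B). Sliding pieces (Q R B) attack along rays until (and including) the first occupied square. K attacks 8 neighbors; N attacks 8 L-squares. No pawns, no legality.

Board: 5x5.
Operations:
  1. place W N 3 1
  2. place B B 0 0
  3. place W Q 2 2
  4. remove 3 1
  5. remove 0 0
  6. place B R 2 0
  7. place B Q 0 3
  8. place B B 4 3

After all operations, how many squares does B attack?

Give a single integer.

Answer: 17

Derivation:
Op 1: place WN@(3,1)
Op 2: place BB@(0,0)
Op 3: place WQ@(2,2)
Op 4: remove (3,1)
Op 5: remove (0,0)
Op 6: place BR@(2,0)
Op 7: place BQ@(0,3)
Op 8: place BB@(4,3)
Per-piece attacks for B:
  BQ@(0,3): attacks (0,4) (0,2) (0,1) (0,0) (1,3) (2,3) (3,3) (4,3) (1,4) (1,2) (2,1) (3,0) [ray(1,0) blocked at (4,3)]
  BR@(2,0): attacks (2,1) (2,2) (3,0) (4,0) (1,0) (0,0) [ray(0,1) blocked at (2,2)]
  BB@(4,3): attacks (3,4) (3,2) (2,1) (1,0)
Union (17 distinct): (0,0) (0,1) (0,2) (0,4) (1,0) (1,2) (1,3) (1,4) (2,1) (2,2) (2,3) (3,0) (3,2) (3,3) (3,4) (4,0) (4,3)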